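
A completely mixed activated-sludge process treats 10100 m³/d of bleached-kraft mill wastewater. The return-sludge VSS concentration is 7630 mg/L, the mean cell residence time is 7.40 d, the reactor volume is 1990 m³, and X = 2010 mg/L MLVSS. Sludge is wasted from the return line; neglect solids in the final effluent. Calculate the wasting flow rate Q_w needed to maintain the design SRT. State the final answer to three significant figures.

Q_w ≈ 70.8 m³/d

Wasting from the return line (neglecting effluent solids): Q_w = V·X / (θ_c·X_r) = 1990 × 2010 / (7.40 × 7630) = 70.84 m³/d.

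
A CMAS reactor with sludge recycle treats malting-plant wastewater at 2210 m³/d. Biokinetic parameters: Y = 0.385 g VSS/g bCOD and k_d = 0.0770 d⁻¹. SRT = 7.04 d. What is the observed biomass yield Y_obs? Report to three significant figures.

The observed yield is Y_obs = Y/(1 + k_d·θ_c) = 0.385 / (1 + 0.0770 × 7.04) = 0.385 / 1.542 = 0.2497 g VSS per g bCOD removed.

Y_obs ≈ 0.250 g VSS/g bCOD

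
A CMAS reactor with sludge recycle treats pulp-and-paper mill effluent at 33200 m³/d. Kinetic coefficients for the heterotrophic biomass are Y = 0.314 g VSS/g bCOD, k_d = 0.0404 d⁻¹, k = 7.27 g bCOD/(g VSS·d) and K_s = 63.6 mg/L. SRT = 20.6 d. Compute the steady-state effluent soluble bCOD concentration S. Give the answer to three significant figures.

Effluent substrate depends only on kinetics and SRT: S = K_s(1 + k_d θ_c) / [θ_c(Yk − k_d) − 1] = 63.6 × (1 + 0.0404 × 20.6) / [20.6 × (0.314 × 7.27 − 0.0404) − 1] = 116.5 / 45.19 = 2.579 mg/L.

S ≈ 2.58 mg/L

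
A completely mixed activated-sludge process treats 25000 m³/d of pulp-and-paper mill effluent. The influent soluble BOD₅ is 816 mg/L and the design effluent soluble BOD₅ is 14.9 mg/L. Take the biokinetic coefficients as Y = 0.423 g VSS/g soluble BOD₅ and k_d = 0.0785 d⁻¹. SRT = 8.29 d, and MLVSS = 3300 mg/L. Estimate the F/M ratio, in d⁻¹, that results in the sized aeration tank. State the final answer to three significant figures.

F/M ≈ 0.480 d⁻¹

Steady-state biomass mass balance: V·X·(1 + k_d·θ_c) = Y·Q·(S₀ − S)·θ_c, so V = 0.423 × 25000 × (816 − 14.9) × 8.29 / [3300 × (1 + 0.0785 × 8.29)] = 7.02×10^7 / 5448 = 12892 m³.
Food-to-microorganism ratio F/M = Q S₀ / (V X) = 25000 × 816 / (12892 × 3300) = 0.4795 d⁻¹.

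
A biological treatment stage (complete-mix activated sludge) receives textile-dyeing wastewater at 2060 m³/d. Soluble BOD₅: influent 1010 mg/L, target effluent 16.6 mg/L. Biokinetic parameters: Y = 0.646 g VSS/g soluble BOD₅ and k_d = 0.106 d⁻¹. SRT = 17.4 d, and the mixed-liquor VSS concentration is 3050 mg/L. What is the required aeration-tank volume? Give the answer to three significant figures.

From the SRT design equation V = Y Q (S₀−S) θ_c / [X (1 + k_d θ_c)] = 0.646 × 2060 × (1010 − 16.6) × 17.4 / [3050 × (1 + 0.106 × 17.4)] = 2.3×10^7 / 8675 = 2651 m³.

V ≈ 2650 m³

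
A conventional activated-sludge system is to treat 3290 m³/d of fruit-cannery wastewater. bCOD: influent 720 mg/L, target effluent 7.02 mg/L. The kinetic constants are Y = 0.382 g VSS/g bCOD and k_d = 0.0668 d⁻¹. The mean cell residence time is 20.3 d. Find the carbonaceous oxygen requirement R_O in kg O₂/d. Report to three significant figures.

R_O ≈ 1810 kg O₂/d

Observed yield with endogenous decay: Y_obs = Y / (1 + k_d·θ_c) = 0.382 / (1 + 0.0668 × 20.3) = 0.382 / 2.356 = 0.1621 g VSS/g bCOD.
ΔS = 720 − 7.02 = 713.0 mg/L, so the substrate removal rate is 3290 × 713.0/1000 = 2346 kg bCOD/d.
Net sludge production P_X = 0.1621 × 2346 = 380.3 kg VSS/d.
R_O = Q·ΔS − 1.42 P_X = 2346 − 540.1 = 1806 kg O₂/d.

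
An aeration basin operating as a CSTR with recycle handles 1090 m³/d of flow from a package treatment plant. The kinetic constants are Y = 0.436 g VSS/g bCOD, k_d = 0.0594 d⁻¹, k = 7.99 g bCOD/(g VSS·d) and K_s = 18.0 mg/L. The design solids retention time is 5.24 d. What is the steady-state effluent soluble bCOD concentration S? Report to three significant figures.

Effluent substrate depends only on kinetics and SRT: S = K_s(1 + k_d θ_c) / [θ_c(Yk − k_d) − 1] = 18.0 × (1 + 0.0594 × 5.24) / [5.24 × (0.436 × 7.99 − 0.0594) − 1] = 23.60 / 16.94 = 1.393 mg/L.

S ≈ 1.39 mg/L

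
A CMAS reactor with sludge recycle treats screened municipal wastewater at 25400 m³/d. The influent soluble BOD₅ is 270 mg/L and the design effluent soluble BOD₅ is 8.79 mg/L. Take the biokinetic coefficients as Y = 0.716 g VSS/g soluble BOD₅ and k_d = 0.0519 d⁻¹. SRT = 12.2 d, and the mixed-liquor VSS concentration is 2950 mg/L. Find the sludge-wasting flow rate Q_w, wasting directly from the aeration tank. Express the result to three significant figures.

Rearranging the biomass balance for a CMAS with decay, V = Y·Q·ΔS·θ_c / [X·(1+k_d θ_c)] = 0.716 × 25400 × (270 − 8.79) × 12.2 / [2950 × (1 + 0.0519 × 12.2)] = 5.8×10^7 / 4818 = 12029 m³.
With mixed-liquor wasting, θ_c = V/Q_w, so Q_w = V/θ_c = 12029/12.2 = 986.0 m³/d.

Q_w ≈ 986 m³/d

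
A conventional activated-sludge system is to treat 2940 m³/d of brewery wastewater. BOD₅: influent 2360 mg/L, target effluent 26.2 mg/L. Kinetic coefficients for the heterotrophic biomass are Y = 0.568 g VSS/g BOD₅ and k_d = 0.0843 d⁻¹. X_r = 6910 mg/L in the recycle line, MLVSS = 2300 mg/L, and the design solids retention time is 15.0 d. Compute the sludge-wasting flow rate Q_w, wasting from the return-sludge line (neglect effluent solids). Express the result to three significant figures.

Q_w ≈ 249 m³/d

Steady-state biomass mass balance: V·X·(1 + k_d·θ_c) = Y·Q·(S₀ − S)·θ_c, so V = 0.568 × 2940 × (2360 − 26.2) × 15.0 / [2300 × (1 + 0.0843 × 15.0)] = 5.85×10^7 / 5208 = 11224 m³.
θ_c = V·X/(Q_w·X_r) when wasting from the recycle, so Q_w = V·X/(θ_c·X_r) = 11224 × 2300 / (15.0 × 6910) = 249.1 m³/d.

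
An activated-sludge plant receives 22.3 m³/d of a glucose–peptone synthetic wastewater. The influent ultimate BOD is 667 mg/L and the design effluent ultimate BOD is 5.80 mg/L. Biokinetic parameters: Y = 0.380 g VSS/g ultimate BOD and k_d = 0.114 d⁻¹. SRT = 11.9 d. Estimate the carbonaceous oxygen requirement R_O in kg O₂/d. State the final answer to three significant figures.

R_O ≈ 11.4 kg O₂/d

Y_obs = Y / (1 + k_d θ_c) = 0.380 / (1 + 0.114 × 11.9) = 0.380 / 2.357 = 0.1612.
Substrate removed = Q·(S₀ − S) = 22.3 m³/d × (667 − 5.80) g/m³ = 1.47×10^4 g/d = 14.74 kg/d.
P_X = Y_obs·Q·(S₀ − S) = 0.1612 × 14.74 = 2.378 kg VSS/d.
R_O = Q·(S₀ − S) − 1.42·P_X = 14.74 − 1.42 × 2.378 = 11.37 kg O₂/d.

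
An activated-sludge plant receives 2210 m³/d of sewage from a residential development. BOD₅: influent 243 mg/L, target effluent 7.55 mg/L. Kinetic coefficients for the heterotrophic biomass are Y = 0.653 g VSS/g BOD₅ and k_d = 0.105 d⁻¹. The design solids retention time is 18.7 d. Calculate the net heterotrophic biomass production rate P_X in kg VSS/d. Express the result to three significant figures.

The observed yield is Y_obs = Y/(1 + k_d·θ_c) = 0.653 / (1 + 0.105 × 18.7) = 0.653 / 2.963 = 0.2203 g VSS per g BOD₅ removed.
Mass of BOD₅ removed per day: Q(S₀ − S) = 2210 × 235.4 g/m³ = 520.3 kg/d.
So the net sludge growth is P_X = 0.2203 × 520.3 = 114.7 kg VSS/d.

P_X ≈ 115 kg VSS/d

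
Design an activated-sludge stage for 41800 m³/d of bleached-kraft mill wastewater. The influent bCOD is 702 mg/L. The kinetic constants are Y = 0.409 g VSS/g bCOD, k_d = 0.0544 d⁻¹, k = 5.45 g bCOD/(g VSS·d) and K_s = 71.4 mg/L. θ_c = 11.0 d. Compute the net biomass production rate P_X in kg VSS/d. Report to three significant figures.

P_X ≈ 7460 kg VSS/d

Effluent substrate depends only on kinetics and SRT: S = K_s(1 + k_d θ_c) / [θ_c(Yk − k_d) − 1] = 71.4 × (1 + 0.0544 × 11.0) / [11.0 × (0.409 × 5.45 − 0.0544) − 1] = 114.1 / 22.92 = 4.979 mg/L.
The observed yield is Y_obs = Y/(1 + k_d·θ_c) = 0.409 / (1 + 0.0544 × 11.0) = 0.409 / 1.598 = 0.2559 g VSS per g bCOD removed.
Q·(S₀ − S) = 41800 × (702 − 4.98) × 10⁻³ = 29135 kg/d removed.
So the net sludge growth is P_X = 0.2559 × 29135 = 7455 kg VSS/d.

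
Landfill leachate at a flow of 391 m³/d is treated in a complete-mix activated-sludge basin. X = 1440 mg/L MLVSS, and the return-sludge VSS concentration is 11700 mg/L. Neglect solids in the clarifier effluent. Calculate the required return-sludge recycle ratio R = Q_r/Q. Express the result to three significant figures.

Mass balance around the secondary clarifier (neglecting effluent solids): R = X / (X_r − X) = 1440 / (11700 − 1440) = 0.1404.

R ≈ 0.140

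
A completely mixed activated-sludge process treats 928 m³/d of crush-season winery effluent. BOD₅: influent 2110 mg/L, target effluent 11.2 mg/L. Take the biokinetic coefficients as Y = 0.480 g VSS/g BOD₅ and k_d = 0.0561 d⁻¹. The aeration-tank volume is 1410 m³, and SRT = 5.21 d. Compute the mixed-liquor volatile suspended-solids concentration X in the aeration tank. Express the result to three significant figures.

X ≈ 2670 mg/L

Solving the biomass balance for X: X = Y Q (S₀−S) θ_c / [V (1+k_d θ_c)] = 0.480 × 928 × (2110 − 11.2) × 5.21 / [1410 × (1 + 0.0561 × 5.21)] = 2673 mg/L.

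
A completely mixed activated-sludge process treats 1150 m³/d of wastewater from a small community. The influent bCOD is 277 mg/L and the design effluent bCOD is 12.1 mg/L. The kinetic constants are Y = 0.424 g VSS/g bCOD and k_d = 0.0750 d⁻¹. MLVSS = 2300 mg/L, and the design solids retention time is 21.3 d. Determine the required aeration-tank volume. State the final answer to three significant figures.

V ≈ 461 m³

Rearranging the biomass balance for a CMAS with decay, V = Y·Q·ΔS·θ_c / [X·(1+k_d θ_c)] = 0.424 × 1150 × (277 − 12.1) × 21.3 / [2300 × (1 + 0.0750 × 21.3)] = 2.75×10^6 / 5974 = 460.5 m³.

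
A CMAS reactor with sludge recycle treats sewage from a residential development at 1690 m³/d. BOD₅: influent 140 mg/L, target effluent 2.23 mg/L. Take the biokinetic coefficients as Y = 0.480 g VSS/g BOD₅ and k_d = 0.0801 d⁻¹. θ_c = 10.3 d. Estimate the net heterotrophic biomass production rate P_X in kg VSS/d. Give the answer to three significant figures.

P_X ≈ 61.2 kg VSS/d

Y_obs = Y / (1 + k_d θ_c) = 0.480 / (1 + 0.0801 × 10.3) = 0.480 / 1.825 = 0.2630.
ΔS = 140 − 2.23 = 137.8 mg/L, so the substrate removal rate is 1690 × 137.8/1000 = 232.8 kg BOD₅/d.
Biomass produced: P_X = Y_obs·Q·ΔS = 0.2630 × 232.8 ≈ 61.24 kg VSS/d.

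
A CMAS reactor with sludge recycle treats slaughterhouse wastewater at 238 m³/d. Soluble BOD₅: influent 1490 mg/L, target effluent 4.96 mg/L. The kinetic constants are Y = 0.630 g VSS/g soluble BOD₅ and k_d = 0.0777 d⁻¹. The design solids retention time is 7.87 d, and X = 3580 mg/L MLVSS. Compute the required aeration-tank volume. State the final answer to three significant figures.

Rearranging the biomass balance for a CMAS with decay, V = Y·Q·ΔS·θ_c / [X·(1+k_d θ_c)] = 0.630 × 238 × (1490 − 4.96) × 7.87 / [3580 × (1 + 0.0777 × 7.87)] = 1.75×10^6 / 5769 = 303.8 m³.

V ≈ 304 m³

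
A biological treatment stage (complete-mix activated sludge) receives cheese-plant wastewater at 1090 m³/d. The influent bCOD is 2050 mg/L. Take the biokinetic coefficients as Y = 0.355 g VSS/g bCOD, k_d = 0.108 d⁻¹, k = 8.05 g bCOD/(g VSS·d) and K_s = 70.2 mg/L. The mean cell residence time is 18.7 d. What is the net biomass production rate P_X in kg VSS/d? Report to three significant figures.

For a completely mixed reactor with recycle the Lawrence–McCarty relation gives S = K_s·(1 + k_d·θ_c) / [θ_c·(Y·k − k_d) − 1] = 70.2 × (1 + 0.108 × 18.7) / [18.7 × (0.355 × 8.05 − 0.108) − 1] = 212.0 / 50.42 = 4.204 mg/L.
Observed yield with endogenous decay: Y_obs = Y / (1 + k_d·θ_c) = 0.355 / (1 + 0.108 × 18.7) = 0.355 / 3.020 = 0.1176 g VSS/g bCOD.
Mass of bCOD removed per day: Q(S₀ − S) = 1090 × 2046 g/m³ = 2230 kg/d.
Net biomass production P_X = Y_obs × Q·(S₀ − S) = 0.1176 × 2230 = 262.2 kg VSS/d.

P_X ≈ 262 kg VSS/d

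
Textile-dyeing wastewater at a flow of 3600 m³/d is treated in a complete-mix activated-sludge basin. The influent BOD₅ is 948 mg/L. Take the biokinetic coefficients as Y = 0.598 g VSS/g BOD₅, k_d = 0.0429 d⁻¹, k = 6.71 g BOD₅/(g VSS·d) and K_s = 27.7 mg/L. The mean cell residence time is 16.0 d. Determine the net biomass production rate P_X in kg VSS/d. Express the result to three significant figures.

P_X ≈ 1210 kg VSS/d

From the Monod/SRT balance for a CMAS, S = K_s·(1+k_d θ_c)/[θ_c·(Y k − k_d) − 1] = 27.7 × (1 + 0.0429 × 16.0) / [16.0 × (0.598 × 6.71 − 0.0429) − 1] = 46.71 / 62.51 = 0.7472 mg/L.
Observed yield with endogenous decay: Y_obs = Y / (1 + k_d·θ_c) = 0.598 / (1 + 0.0429 × 16.0) = 0.598 / 1.686 = 0.3546 g VSS/g BOD₅.
Substrate removed = Q·(S₀ − S) = 3600 m³/d × (948 − 0.747) g/m³ = 3.41×10^6 g/d = 3410 kg/d.
Net biomass production P_X = Y_obs × Q·(S₀ − S) = 0.3546 × 3410 = 1209 kg VSS/d.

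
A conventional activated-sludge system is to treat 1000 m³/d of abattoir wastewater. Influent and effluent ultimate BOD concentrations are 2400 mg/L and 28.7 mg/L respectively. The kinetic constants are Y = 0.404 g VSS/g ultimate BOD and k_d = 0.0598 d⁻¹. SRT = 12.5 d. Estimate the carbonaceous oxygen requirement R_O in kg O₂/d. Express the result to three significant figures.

R_O ≈ 1590 kg O₂/d

The observed yield is Y_obs = Y/(1 + k_d·θ_c) = 0.404 / (1 + 0.0598 × 12.5) = 0.404 / 1.748 = 0.2312 g VSS per g ultimate BOD removed.
Substrate removed = Q·(S₀ − S) = 1000 m³/d × (2400 − 28.7) g/m³ = 2.37×10^6 g/d = 2371 kg/d.
Net sludge production P_X = 0.2312 × 2371 = 548.2 kg VSS/d.
R_O = Q·ΔS − 1.42 P_X = 2371 − 778.5 = 1593 kg O₂/d.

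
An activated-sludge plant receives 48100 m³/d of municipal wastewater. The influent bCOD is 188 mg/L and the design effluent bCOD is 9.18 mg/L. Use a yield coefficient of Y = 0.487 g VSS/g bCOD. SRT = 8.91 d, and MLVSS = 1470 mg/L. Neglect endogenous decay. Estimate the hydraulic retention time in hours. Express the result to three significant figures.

τ ≈ 12.7 h

Biomass mass balance (decay neglected): V·X = Y·Q·(S₀ − S)·θ_c, so V = 0.487 × 48100 × (188 − 9.18) × 8.91 / 1470 = 25389 m³.
τ = V/Q = 25389/48100 = 0.5278 d, or 12.67 h.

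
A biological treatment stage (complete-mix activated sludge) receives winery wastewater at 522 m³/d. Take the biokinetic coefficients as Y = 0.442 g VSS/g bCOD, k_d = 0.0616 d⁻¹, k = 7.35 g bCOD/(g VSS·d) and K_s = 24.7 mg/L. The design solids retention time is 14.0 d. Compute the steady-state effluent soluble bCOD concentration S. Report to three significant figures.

S ≈ 1.05 mg/L

From the Monod/SRT balance for a CMAS, S = K_s·(1+k_d θ_c)/[θ_c·(Y k − k_d) − 1] = 24.7 × (1 + 0.0616 × 14.0) / [14.0 × (0.442 × 7.35 − 0.0616) − 1] = 46.00 / 43.62 = 1.055 mg/L.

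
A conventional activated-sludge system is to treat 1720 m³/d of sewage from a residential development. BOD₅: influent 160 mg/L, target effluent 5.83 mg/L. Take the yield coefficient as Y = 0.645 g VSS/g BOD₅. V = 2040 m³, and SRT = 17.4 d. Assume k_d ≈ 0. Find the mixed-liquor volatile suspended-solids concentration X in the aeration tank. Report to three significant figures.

X = Y·Q·ΔS·θ_c / V = 0.645 × 1720 × (160 − 5.83) × 17.4 / 2040 = 1459 mg/L.

X ≈ 1460 mg/L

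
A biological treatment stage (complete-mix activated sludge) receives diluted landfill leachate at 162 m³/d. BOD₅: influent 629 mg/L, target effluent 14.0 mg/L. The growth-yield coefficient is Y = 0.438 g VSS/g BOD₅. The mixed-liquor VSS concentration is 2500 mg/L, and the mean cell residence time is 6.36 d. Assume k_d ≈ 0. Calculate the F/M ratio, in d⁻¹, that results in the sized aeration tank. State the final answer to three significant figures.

V·X = Y·Q·ΔS·θ_c gives V = 0.438 × 162 × (629 − 14.0) × 6.36 / 2500 = 111.0 m³.
Food-to-microorganism ratio F/M = Q S₀ / (V X) = 162 × 629 / (111.0 × 2500) = 0.3672 d⁻¹.

F/M ≈ 0.367 d⁻¹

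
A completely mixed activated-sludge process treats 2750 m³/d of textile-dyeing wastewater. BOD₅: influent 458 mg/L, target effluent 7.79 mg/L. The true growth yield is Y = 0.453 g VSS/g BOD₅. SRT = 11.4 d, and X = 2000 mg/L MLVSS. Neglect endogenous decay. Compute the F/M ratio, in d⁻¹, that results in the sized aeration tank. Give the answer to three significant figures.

Biomass mass balance (decay neglected): V·X = Y·Q·(S₀ − S)·θ_c, so V = 0.453 × 2750 × (458 − 7.79) × 11.4 / 2000 = 3197 m³.
Food-to-microorganism ratio F/M = Q S₀ / (V X) = 2750 × 458 / (3197 × 2000) = 0.1970 d⁻¹.

F/M ≈ 0.197 d⁻¹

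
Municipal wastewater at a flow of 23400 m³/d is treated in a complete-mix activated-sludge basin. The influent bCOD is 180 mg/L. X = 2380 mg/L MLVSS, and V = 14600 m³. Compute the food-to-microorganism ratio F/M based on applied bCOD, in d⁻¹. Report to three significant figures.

Food-to-microorganism ratio F/M = Q S₀ / (V X) = 23400 × 180 / (14600 × 2380) = 0.1212 d⁻¹.

F/M ≈ 0.121 d⁻¹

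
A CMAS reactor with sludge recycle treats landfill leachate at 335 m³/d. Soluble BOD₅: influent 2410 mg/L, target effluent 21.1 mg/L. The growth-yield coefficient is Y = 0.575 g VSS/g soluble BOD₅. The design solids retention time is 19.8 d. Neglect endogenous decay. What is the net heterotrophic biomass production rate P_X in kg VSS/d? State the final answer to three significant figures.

P_X ≈ 460 kg VSS/d

Since k_d ≈ 0, Y_obs = Y = 0.575 g VSS/g soluble BOD₅.
Mass of soluble BOD₅ removed per day: Q(S₀ − S) = 335 × 2389 g/m³ = 800.3 kg/d.
Net biomass production P_X = Y_obs × Q·(S₀ − S) = 0.5750 × 800.3 = 460.2 kg VSS/d.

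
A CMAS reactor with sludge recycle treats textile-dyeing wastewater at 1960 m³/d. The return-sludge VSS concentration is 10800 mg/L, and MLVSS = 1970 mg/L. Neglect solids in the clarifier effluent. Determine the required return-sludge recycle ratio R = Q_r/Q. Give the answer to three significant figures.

R ≈ 0.223

Solids balance on the clarifier gives (1+R)X = R·X_r, so R = X/(X_r − X) = 1970 / (10800 − 1970) = 0.2231.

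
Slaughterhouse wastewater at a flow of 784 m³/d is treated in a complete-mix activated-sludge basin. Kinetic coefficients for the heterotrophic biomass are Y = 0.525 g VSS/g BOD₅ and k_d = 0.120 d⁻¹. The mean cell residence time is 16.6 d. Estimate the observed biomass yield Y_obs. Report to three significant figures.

Observed yield with endogenous decay: Y_obs = Y / (1 + k_d·θ_c) = 0.525 / (1 + 0.120 × 16.6) = 0.525 / 2.992 = 0.1755 g VSS/g BOD₅.

Y_obs ≈ 0.175 g VSS/g BOD₅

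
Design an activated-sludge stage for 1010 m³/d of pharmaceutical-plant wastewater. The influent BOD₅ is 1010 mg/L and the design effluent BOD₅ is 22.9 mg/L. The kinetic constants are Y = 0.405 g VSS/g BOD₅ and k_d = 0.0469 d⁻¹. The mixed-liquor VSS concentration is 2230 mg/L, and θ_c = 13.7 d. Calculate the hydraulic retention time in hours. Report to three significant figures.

τ ≈ 35.9 h

Rearranging the biomass balance for a CMAS with decay, V = Y·Q·ΔS·θ_c / [X·(1+k_d θ_c)] = 0.405 × 1010 × (1010 − 22.9) × 13.7 / [2230 × (1 + 0.0469 × 13.7)] = 5.53×10^6 / 3663 = 1510 m³.
Hydraulic retention time τ = V/Q = 1510 / 1010 = 1.495 d = 35.89 h.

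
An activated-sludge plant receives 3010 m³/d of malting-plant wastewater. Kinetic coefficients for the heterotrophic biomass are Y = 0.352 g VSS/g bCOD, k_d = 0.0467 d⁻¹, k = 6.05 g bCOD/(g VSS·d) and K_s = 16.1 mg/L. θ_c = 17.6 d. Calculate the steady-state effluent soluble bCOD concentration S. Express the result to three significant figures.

Effluent substrate depends only on kinetics and SRT: S = K_s(1 + k_d θ_c) / [θ_c(Yk − k_d) − 1] = 16.1 × (1 + 0.0467 × 17.6) / [17.6 × (0.352 × 6.05 − 0.0467) − 1] = 29.33 / 35.66 = 0.8226 mg/L.

S ≈ 0.823 mg/L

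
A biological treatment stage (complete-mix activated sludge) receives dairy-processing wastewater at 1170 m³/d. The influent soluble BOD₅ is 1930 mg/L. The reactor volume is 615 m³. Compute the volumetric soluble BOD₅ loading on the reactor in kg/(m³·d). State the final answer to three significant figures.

Volumetric loading L_v = Q·S₀ / V = 1170 × 1930 g/m³ / 615.0 m³ = 3672 g/(m³·d) = 3.672 kg soluble BOD₅/(m³·d).

L_v ≈ 3.67 kg soluble BOD₅/(m³·d)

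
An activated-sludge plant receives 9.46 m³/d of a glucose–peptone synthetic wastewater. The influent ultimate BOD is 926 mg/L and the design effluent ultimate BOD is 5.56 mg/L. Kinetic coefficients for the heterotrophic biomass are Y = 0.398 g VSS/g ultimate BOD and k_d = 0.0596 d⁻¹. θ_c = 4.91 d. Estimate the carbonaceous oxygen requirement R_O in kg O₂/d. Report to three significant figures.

R_O ≈ 4.90 kg O₂/d

Observed yield with endogenous decay: Y_obs = Y / (1 + k_d·θ_c) = 0.398 / (1 + 0.0596 × 4.91) = 0.398 / 1.293 = 0.3079 g VSS/g ultimate BOD.
Mass of ultimate BOD removed per day: Q(S₀ − S) = 9.46 × 920.4 g/m³ = 8.707 kg/d.
Net sludge production P_X = 0.3079 × 8.707 = 2.681 kg VSS/d.
Carbonaceous O₂ demand = substrate oxidised − cell-mass equivalent = 8.707 − 1.42 × 2.681 = 4.900 kg O₂/d.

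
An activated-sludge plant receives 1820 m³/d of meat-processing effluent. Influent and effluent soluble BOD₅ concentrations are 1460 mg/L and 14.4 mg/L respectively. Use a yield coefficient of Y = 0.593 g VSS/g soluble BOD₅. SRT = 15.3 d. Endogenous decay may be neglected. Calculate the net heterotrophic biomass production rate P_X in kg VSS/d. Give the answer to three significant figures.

Since k_d ≈ 0, Y_obs = Y = 0.593 g VSS/g soluble BOD₅.
ΔS = 1460 − 14.4 = 1446 mg/L, so the substrate removal rate is 1820 × 1446/1000 = 2631 kg soluble BOD₅/d.
Net biomass production P_X = Y_obs × Q·(S₀ − S) = 0.5930 × 2631 = 1560 kg VSS/d.

P_X ≈ 1560 kg VSS/d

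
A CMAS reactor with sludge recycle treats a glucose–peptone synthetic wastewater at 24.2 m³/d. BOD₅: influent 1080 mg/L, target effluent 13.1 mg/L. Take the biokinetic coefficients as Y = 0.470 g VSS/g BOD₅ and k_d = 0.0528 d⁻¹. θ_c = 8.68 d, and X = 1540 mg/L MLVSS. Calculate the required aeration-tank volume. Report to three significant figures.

Rearranging the biomass balance for a CMAS with decay, V = Y·Q·ΔS·θ_c / [X·(1+k_d θ_c)] = 0.470 × 24.2 × (1080 − 13.1) × 8.68 / [1540 × (1 + 0.0528 × 8.68)] = 1.05×10^5 / 2246 = 46.90 m³.

V ≈ 46.9 m³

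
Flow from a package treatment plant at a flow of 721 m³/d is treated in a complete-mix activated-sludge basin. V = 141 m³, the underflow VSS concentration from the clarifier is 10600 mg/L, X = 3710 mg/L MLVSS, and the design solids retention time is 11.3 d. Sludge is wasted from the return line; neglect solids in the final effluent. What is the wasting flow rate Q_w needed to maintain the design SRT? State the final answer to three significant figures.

Q_w ≈ 4.37 m³/d

θ_c = V·X/(Q_w·X_r) when wasting from the recycle, so Q_w = V·X/(θ_c·X_r) = 141.0 × 3710 / (11.3 × 10600) = 4.367 m³/d.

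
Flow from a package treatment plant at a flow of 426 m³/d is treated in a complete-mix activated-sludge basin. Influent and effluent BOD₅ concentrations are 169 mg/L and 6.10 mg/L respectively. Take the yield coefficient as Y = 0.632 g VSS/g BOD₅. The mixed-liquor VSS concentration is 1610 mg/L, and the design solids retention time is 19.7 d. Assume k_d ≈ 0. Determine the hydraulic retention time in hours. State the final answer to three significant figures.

With k_d = 0 the design equation reduces to V = Y Q (S₀−S) θ_c / X = 0.632 × 426 × (169 − 6.10) × 19.7 / 1610 = 536.6 m³.
Hydraulic retention time τ = V/Q = 536.6 / 426 = 1.260 d = 30.23 h.

τ ≈ 30.2 h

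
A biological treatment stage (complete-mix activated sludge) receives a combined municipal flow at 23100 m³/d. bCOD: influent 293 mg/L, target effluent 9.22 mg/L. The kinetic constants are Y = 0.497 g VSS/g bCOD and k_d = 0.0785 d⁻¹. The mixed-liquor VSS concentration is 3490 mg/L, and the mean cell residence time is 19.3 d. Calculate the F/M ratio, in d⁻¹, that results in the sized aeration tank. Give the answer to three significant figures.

F/M ≈ 0.271 d⁻¹

Rearranging the biomass balance for a CMAS with decay, V = Y·Q·ΔS·θ_c / [X·(1+k_d θ_c)] = 0.497 × 23100 × (293 − 9.22) × 19.3 / [3490 × (1 + 0.0785 × 19.3)] = 6.29×10^7 / 8778 = 7164 m³.
Food-to-microorganism ratio F/M = Q S₀ / (V X) = 23100 × 293 / (7164 × 3490) = 0.2707 d⁻¹.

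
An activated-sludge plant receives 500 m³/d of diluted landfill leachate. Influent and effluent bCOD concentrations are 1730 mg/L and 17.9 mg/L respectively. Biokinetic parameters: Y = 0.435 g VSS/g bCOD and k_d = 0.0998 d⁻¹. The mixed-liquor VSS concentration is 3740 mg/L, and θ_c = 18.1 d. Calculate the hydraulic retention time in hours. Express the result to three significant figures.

τ ≈ 30.8 h

Rearranging the biomass balance for a CMAS with decay, V = Y·Q·ΔS·θ_c / [X·(1+k_d θ_c)] = 0.435 × 500 × (1730 − 17.9) × 18.1 / [3740 × (1 + 0.0998 × 18.1)] = 6.74×10^6 / 10496 = 642.2 m³.
Hydraulic retention time τ = V/Q = 642.2 / 500 = 1.284 d = 30.82 h.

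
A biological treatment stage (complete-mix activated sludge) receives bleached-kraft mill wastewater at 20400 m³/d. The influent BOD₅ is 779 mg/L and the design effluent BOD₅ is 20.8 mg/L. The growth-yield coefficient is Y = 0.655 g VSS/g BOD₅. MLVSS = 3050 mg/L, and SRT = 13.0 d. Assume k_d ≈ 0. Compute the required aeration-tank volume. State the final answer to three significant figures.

V ≈ 43200 m³

V·X = Y·Q·ΔS·θ_c gives V = 0.655 × 20400 × (779 − 20.8) × 13.0 / 3050 = 43182 m³.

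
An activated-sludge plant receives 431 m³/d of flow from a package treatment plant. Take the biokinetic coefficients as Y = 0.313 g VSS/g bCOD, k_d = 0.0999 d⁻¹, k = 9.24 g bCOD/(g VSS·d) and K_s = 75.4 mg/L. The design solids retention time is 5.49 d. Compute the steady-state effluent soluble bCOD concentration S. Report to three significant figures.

S ≈ 8.15 mg/L

From the Monod/SRT balance for a CMAS, S = K_s·(1+k_d θ_c)/[θ_c·(Y k − k_d) − 1] = 75.4 × (1 + 0.0999 × 5.49) / [5.49 × (0.313 × 9.24 − 0.0999) − 1] = 116.8 / 14.33 = 8.148 mg/L.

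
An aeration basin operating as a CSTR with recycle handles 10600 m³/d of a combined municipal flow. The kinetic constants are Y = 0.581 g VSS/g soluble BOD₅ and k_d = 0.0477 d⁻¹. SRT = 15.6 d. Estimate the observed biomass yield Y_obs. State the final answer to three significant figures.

The observed yield is Y_obs = Y/(1 + k_d·θ_c) = 0.581 / (1 + 0.0477 × 15.6) = 0.581 / 1.744 = 0.3331 g VSS per g soluble BOD₅ removed.

Y_obs ≈ 0.333 g VSS/g soluble BOD₅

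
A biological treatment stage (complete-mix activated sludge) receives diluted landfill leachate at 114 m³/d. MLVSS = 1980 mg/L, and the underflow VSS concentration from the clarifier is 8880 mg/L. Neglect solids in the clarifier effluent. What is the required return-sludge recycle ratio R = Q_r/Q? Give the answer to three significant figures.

Mass balance around the secondary clarifier (neglecting effluent solids): R = X / (X_r − X) = 1980 / (8880 − 1980) = 0.2870.

R ≈ 0.287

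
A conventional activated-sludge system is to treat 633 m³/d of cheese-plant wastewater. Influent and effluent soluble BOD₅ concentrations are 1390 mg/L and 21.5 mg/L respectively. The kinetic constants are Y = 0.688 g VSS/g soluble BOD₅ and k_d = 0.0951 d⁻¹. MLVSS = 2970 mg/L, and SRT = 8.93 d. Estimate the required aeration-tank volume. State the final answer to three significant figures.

Steady-state biomass mass balance: V·X·(1 + k_d·θ_c) = Y·Q·(S₀ − S)·θ_c, so V = 0.688 × 633 × (1390 − 21.5) × 8.93 / [2970 × (1 + 0.0951 × 8.93)] = 5.32×10^6 / 5492 = 969.0 m³.

V ≈ 969 m³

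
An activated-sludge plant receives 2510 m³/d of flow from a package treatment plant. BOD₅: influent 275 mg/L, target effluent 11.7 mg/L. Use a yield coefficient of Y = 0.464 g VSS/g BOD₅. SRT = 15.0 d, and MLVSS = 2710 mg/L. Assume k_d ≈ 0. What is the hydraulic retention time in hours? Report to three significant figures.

τ ≈ 16.2 h

With k_d = 0 the design equation reduces to V = Y Q (S₀−S) θ_c / X = 0.464 × 2510 × (275 − 11.7) × 15.0 / 2710 = 1697 m³.
Hydraulic retention time τ = V/Q = 1697 / 2510 = 0.6762 d = 16.23 h.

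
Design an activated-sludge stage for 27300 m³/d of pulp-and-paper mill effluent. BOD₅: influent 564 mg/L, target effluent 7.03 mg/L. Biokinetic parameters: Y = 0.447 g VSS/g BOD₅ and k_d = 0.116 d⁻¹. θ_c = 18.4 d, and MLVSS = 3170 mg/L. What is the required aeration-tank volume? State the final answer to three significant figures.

Steady-state biomass mass balance: V·X·(1 + k_d·θ_c) = Y·Q·(S₀ − S)·θ_c, so V = 0.447 × 27300 × (564 − 7.03) × 18.4 / [3170 × (1 + 0.116 × 18.4)] = 1.25×10^8 / 9936 = 12587 m³.

V ≈ 12600 m³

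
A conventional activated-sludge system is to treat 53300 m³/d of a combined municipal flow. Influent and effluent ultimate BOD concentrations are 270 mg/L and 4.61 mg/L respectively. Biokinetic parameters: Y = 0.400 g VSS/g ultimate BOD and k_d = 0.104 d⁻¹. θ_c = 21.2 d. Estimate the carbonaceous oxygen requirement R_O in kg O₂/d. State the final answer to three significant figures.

The observed yield is Y_obs = Y/(1 + k_d·θ_c) = 0.400 / (1 + 0.104 × 21.2) = 0.400 / 3.205 = 0.1248 g VSS per g ultimate BOD removed.
Q·(S₀ − S) = 53300 × (270 − 4.61) × 10⁻³ = 14145 kg/d removed.
Biomass synthesised: P_X = Y_obs × 14145 = 1766 kg VSS/d.
R_O = Q·ΔS − 1.42 P_X = 14145 − 2507 = 11638 kg O₂/d.

R_O ≈ 11600 kg O₂/d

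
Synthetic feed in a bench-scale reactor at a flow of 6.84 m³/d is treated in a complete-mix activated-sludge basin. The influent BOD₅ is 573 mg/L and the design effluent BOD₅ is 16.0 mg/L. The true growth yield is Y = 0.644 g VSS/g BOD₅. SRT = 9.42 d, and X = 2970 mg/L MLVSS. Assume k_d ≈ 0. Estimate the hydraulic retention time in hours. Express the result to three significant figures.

V·X = Y·Q·ΔS·θ_c gives V = 0.644 × 6.84 × (573 − 16.0) × 9.42 / 2970 = 7.782 m³.
Hydraulic retention time τ = V/Q = 7.782 / 6.84 = 1.138 d = 27.31 h.

τ ≈ 27.3 h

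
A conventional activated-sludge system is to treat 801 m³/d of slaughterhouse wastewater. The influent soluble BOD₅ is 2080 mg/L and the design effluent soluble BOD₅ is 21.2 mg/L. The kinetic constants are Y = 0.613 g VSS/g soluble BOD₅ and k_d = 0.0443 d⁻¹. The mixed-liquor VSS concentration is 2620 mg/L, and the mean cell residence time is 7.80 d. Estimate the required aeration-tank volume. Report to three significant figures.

From the SRT design equation V = Y Q (S₀−S) θ_c / [X (1 + k_d θ_c)] = 0.613 × 801 × (2080 − 21.2) × 7.80 / [2620 × (1 + 0.0443 × 7.80)] = 7.89×10^6 / 3525 = 2237 m³.

V ≈ 2240 m³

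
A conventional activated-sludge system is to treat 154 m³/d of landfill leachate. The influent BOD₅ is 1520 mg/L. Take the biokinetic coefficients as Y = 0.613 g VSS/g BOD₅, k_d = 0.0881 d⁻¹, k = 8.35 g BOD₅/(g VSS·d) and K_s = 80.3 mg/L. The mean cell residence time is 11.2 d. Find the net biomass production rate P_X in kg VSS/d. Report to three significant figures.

P_X ≈ 72.1 kg VSS/d

For a completely mixed reactor with recycle the Lawrence–McCarty relation gives S = K_s·(1 + k_d·θ_c) / [θ_c·(Y·k − k_d) − 1] = 80.3 × (1 + 0.0881 × 11.2) / [11.2 × (0.613 × 8.35 − 0.0881) − 1] = 159.5 / 55.34 = 2.883 mg/L.
Correct the yield for decay: Y_obs = Y/(1 + k_d θ_c) = 0.613 / (1 + 0.0881 × 11.2) = 0.613 / 1.987 = 0.3085.
Substrate removed = Q·(S₀ − S) = 154 m³/d × (1520 − 2.88) g/m³ = 2.34×10^5 g/d = 233.6 kg/d.
So the net sludge growth is P_X = 0.3085 × 233.6 = 72.09 kg VSS/d.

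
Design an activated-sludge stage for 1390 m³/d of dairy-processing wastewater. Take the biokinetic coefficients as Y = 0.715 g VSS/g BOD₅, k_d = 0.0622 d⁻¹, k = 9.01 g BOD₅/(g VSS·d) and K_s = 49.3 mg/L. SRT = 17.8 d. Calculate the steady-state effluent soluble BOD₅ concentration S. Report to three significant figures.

S ≈ 0.923 mg/L

For a completely mixed reactor with recycle the Lawrence–McCarty relation gives S = K_s·(1 + k_d·θ_c) / [θ_c·(Y·k − k_d) − 1] = 49.3 × (1 + 0.0622 × 17.8) / [17.8 × (0.715 × 9.01 − 0.0622) − 1] = 103.9 / 112.6 = 0.9229 mg/L.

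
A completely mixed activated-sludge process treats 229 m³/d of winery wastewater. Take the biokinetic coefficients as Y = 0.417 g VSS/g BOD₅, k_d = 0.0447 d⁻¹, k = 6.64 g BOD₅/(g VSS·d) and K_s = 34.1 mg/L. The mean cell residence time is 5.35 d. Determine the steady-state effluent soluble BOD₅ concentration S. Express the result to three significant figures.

From the Monod/SRT balance for a CMAS, S = K_s·(1+k_d θ_c)/[θ_c·(Y k − k_d) − 1] = 34.1 × (1 + 0.0447 × 5.35) / [5.35 × (0.417 × 6.64 − 0.0447) − 1] = 42.25 / 13.57 = 3.113 mg/L.

S ≈ 3.11 mg/L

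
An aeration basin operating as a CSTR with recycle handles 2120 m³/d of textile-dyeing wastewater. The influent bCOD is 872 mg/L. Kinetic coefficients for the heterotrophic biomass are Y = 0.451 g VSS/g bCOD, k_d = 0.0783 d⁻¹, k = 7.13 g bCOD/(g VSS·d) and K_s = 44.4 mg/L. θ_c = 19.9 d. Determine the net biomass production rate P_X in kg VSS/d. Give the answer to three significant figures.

From the Monod/SRT balance for a CMAS, S = K_s·(1+k_d θ_c)/[θ_c·(Y k − k_d) − 1] = 44.4 × (1 + 0.0783 × 19.9) / [19.9 × (0.451 × 7.13 − 0.0783) − 1] = 113.6 / 61.43 = 1.849 mg/L.
Y_obs = Y / (1 + k_d θ_c) = 0.451 / (1 + 0.0783 × 19.9) = 0.451 / 2.558 = 0.1763.
Substrate removed = Q·(S₀ − S) = 2120 m³/d × (872 − 1.85) g/m³ = 1.84×10^6 g/d = 1845 kg/d.
So the net sludge growth is P_X = 0.1763 × 1845 = 325.2 kg VSS/d.

P_X ≈ 325 kg VSS/d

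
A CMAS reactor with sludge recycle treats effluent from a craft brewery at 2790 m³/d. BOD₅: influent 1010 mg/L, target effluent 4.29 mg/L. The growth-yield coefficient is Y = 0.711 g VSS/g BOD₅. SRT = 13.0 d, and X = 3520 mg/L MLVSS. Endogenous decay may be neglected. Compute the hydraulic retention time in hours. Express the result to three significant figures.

τ ≈ 63.4 h

V·X = Y·Q·ΔS·θ_c gives V = 0.711 × 2790 × (1010 − 4.29) × 13.0 / 3520 = 7368 m³.
HRT = V/Q = 7368 m³ / 2790 m³·d⁻¹ = 2.641 d × 24 = 63.38 h.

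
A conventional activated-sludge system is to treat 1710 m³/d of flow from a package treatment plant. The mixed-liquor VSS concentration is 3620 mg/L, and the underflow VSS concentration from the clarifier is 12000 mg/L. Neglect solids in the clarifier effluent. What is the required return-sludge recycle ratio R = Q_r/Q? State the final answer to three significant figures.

R ≈ 0.432

Mass balance around the secondary clarifier (neglecting effluent solids): R = X / (X_r − X) = 3620 / (12000 − 3620) = 0.4320.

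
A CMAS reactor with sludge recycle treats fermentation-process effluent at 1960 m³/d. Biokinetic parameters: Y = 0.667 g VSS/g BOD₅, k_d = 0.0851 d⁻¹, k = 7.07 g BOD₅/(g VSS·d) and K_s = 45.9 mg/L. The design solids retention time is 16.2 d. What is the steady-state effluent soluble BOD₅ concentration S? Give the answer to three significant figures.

S ≈ 1.48 mg/L

From the Monod/SRT balance for a CMAS, S = K_s·(1+k_d θ_c)/[θ_c·(Y k − k_d) − 1] = 45.9 × (1 + 0.0851 × 16.2) / [16.2 × (0.667 × 7.07 − 0.0851) − 1] = 109.2 / 74.02 = 1.475 mg/L.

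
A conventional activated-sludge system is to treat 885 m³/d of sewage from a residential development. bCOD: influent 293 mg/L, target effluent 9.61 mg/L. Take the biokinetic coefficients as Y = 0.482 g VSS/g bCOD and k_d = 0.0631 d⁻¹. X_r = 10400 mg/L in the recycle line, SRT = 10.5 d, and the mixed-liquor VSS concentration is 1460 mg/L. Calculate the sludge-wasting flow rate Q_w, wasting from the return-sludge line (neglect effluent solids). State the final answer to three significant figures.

Steady-state biomass mass balance: V·X·(1 + k_d·θ_c) = Y·Q·(S₀ − S)·θ_c, so V = 0.482 × 885 × (293 − 9.61) × 10.5 / [1460 × (1 + 0.0631 × 10.5)] = 1.27×10^6 / 2427 = 522.9 m³.
θ_c = V·X/(Q_w·X_r) when wasting from the recycle, so Q_w = V·X/(θ_c·X_r) = 522.9 × 1460 / (10.5 × 10400) = 6.991 m³/d.

Q_w ≈ 6.99 m³/d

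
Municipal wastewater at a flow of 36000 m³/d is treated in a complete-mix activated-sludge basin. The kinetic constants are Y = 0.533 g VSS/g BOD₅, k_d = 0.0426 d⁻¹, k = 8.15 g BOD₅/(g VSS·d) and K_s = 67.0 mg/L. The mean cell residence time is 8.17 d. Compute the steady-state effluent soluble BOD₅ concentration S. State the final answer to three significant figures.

S ≈ 2.65 mg/L

From the Monod/SRT balance for a CMAS, S = K_s·(1+k_d θ_c)/[θ_c·(Y k − k_d) − 1] = 67.0 × (1 + 0.0426 × 8.17) / [8.17 × (0.533 × 8.15 − 0.0426) − 1] = 90.32 / 34.14 = 2.645 mg/L.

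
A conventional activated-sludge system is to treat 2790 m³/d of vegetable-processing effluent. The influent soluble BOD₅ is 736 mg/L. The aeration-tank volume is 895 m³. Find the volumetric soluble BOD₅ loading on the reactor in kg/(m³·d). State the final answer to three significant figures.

L_v ≈ 2.29 kg soluble BOD₅/(m³·d)

Applied soluble BOD₅ load per unit volume = Q·S₀/V = (2790 × 736/1000)/895.0 = 2.294 kg soluble BOD₅·m⁻³·d⁻¹.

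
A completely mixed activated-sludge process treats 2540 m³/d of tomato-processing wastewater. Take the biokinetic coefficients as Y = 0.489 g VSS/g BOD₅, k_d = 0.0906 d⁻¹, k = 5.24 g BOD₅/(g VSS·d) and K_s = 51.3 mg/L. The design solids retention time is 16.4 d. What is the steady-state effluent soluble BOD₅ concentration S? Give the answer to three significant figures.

From the Monod/SRT balance for a CMAS, S = K_s·(1+k_d θ_c)/[θ_c·(Y k − k_d) − 1] = 51.3 × (1 + 0.0906 × 16.4) / [16.4 × (0.489 × 5.24 − 0.0906) − 1] = 127.5 / 39.54 = 3.225 mg/L.

S ≈ 3.23 mg/L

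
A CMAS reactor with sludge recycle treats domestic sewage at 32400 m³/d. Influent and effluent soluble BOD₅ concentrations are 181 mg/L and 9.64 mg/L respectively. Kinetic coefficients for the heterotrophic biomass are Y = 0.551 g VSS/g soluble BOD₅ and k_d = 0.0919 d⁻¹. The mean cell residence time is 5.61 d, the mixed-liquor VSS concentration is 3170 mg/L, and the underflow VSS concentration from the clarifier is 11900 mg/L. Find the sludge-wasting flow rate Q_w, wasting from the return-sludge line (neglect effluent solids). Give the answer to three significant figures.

Q_w ≈ 170 m³/d

Steady-state biomass mass balance: V·X·(1 + k_d·θ_c) = Y·Q·(S₀ − S)·θ_c, so V = 0.551 × 32400 × (181 − 9.64) × 5.61 / [3170 × (1 + 0.0919 × 5.61)] = 1.72×10^7 / 4804 = 3572 m³.
Q_w = (V·X)/(θ_c X_r) = 3572 × 3170 / (5.61 × 11900) = 169.6 m³/d.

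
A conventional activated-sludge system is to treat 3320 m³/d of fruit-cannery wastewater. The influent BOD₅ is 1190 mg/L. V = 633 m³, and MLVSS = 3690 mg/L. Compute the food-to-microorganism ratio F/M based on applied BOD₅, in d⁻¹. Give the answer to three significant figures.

F/M = applied load / biomass = Q·S₀/(V·X) = 3320 × 1190 / (633.0 × 3690) = 1.691 d⁻¹.

F/M ≈ 1.69 d⁻¹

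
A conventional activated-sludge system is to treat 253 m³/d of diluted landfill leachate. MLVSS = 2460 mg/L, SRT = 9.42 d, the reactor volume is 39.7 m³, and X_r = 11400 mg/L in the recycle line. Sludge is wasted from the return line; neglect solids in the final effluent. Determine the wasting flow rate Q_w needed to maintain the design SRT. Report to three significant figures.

Q_w ≈ 0.909 m³/d

Q_w = (V·X)/(θ_c X_r) = 39.70 × 2460 / (9.42 × 11400) = 0.9094 m³/d.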